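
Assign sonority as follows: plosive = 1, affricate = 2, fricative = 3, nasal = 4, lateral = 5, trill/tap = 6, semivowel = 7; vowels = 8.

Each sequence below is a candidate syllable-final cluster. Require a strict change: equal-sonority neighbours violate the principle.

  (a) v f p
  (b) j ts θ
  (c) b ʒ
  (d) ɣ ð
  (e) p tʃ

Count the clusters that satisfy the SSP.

0

(a) 3-3-1 → violates
(b) 7-2-3 → violates
(c) 1-3 → violates
(d) 3-3 → violates
(e) 1-2 → violates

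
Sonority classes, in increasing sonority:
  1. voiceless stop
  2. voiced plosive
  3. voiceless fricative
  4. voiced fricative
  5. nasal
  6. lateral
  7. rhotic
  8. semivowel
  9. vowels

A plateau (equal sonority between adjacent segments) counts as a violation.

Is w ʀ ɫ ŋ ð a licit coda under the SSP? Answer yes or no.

yes

/w/ — semivowel, sonority 8.
/ʀ/ — rhotic, sonority 7.
/ɫ/ — lateral, sonority 6.
/ŋ/ — nasal, sonority 5.
/ð/ — voiced fricative, sonority 4.
The profile 8-7-6-5-4 strictly falls, so the coda satisfies the SSP.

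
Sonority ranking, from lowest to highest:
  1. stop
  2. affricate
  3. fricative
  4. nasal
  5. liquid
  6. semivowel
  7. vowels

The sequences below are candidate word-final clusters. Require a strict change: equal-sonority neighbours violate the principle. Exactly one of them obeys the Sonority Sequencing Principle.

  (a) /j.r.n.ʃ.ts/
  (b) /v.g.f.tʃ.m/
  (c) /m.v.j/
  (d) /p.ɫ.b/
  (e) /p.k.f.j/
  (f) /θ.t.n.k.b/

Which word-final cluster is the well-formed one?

a

(a) 6-5-4-3-2 → obeys
(b) 3-1-3-2-4 → violates
(c) 4-3-6 → violates
(d) 1-5-1 → violates
(e) 1-1-3-6 → violates
(f) 3-1-4-1-1 → violates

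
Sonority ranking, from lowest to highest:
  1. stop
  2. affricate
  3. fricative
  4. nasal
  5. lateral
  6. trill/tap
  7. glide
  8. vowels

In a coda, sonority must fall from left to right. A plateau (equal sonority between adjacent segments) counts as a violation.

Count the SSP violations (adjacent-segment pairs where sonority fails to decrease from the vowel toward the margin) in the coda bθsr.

/b/ is a stop (sonority 1).
/θ/ is a fricative (sonority 3).
/s/ is a fricative (sonority 3).
/r/ is a trill/tap (sonority 6).
/b/→/θ/: 1→3 (does not fall) — violation.
/θ/→/s/: 3→3 (plateau) — violation.
/s/→/r/: 3→6 (does not fall) — violation.

3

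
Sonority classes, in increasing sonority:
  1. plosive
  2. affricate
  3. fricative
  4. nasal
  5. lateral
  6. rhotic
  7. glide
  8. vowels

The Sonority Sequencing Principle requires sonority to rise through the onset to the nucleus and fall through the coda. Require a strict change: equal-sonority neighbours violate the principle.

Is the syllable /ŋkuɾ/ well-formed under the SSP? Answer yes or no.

Onset: /ŋ/ is a nasal (sonority 4), /k/ is a plosive (sonority 1); then the nucleus /u/ (sonority 8).
Onset profile 4-1-8 — does not strictly rise throughout.
Coda: /ɾ/ is a rhotic (sonority 6).
Coda profile 8-6 — falls from the nucleus.

no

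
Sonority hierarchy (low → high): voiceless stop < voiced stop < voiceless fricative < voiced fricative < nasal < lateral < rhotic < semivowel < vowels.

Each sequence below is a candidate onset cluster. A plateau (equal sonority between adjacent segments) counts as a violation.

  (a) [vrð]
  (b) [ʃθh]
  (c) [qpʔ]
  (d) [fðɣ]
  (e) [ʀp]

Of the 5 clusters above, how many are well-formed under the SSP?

0

(a) sonority 4-7-4: ill-formed.
(b) sonority 3-3-3: ill-formed.
(c) sonority 1-1-1: ill-formed.
(d) sonority 3-4-4: ill-formed.
(e) sonority 7-1: ill-formed.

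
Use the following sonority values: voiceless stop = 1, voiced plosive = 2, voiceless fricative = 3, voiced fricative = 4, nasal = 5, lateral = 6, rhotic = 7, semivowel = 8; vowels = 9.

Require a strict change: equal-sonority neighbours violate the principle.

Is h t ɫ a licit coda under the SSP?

no

/h/: voiceless fricative = 3.
/t/: voiceless stop = 1.
/ɫ/: lateral = 6.
The profile is 3-1-6. Between /t/ (1) and /ɫ/ (6) sonority does not fall, so the cluster violates the SSP.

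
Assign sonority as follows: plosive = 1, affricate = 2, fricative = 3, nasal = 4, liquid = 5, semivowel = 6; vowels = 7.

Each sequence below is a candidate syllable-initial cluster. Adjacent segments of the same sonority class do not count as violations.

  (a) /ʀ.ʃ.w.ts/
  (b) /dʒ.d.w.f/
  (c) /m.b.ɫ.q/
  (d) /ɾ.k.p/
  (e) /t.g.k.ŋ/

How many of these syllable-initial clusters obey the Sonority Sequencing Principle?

1

(a) sonority 5-3-6-2: ill-formed.
(b) sonority 2-1-6-3: ill-formed.
(c) sonority 4-1-5-1: ill-formed.
(d) sonority 5-1-1: ill-formed.
(e) sonority 1-1-1-4: well-formed.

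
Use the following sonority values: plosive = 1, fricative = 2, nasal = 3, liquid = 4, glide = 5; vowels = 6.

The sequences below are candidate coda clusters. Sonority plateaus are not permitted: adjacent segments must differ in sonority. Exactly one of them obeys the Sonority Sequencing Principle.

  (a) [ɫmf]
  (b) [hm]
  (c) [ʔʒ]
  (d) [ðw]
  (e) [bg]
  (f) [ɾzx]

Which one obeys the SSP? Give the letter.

a

(a) 4-3-2 → obeys
(b) 2-3 → violates
(c) 1-2 → violates
(d) 2-5 → violates
(e) 1-1 → violates
(f) 4-2-2 → violates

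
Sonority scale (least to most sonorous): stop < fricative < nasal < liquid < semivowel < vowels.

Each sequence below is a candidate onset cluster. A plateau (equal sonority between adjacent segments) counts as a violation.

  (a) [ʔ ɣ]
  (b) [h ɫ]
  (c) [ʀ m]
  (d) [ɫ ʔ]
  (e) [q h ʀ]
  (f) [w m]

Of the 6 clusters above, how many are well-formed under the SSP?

(a) [ʔ ɣ]: profile 1-2 — obeys.
(b) [h ɫ]: profile 2-4 — obeys.
(c) [ʀ m]: profile 4-3 — violates.
(d) [ɫ ʔ]: profile 4-1 — violates.
(e) [q h ʀ]: profile 1-2-4 — obeys.
(f) [w m]: profile 5-3 — violates.

3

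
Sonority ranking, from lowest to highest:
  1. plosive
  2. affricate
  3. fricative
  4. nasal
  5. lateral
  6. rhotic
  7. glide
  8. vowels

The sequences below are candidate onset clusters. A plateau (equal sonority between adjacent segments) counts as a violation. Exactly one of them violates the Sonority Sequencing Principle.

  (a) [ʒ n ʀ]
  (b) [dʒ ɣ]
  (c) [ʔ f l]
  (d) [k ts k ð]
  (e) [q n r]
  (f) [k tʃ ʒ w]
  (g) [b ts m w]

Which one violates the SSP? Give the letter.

(a) [ʒ n ʀ]: profile 3-4-6 — obeys.
(b) [dʒ ɣ]: profile 2-3 — obeys.
(c) [ʔ f l]: profile 1-3-5 — obeys.
(d) [k ts k ð]: profile 1-2-1-3 — violates.
(e) [q n r]: profile 1-4-6 — obeys.
(f) [k tʃ ʒ w]: profile 1-2-3-7 — obeys.
(g) [b ts m w]: profile 1-2-4-7 — obeys.

d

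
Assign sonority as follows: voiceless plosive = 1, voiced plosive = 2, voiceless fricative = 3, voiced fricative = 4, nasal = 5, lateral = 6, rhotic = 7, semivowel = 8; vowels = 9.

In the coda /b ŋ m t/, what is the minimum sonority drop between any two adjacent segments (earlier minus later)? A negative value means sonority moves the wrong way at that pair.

/b/ — voiced plosive, sonority 2.
/ŋ/ — nasal, sonority 5.
/m/ — nasal, sonority 5.
/t/ — voiceless plosive, sonority 1.
/b/→/ŋ/: change -3.
/ŋ/→/m/: change +0.
/m/→/t/: change +4.
Minimum = -3.

-3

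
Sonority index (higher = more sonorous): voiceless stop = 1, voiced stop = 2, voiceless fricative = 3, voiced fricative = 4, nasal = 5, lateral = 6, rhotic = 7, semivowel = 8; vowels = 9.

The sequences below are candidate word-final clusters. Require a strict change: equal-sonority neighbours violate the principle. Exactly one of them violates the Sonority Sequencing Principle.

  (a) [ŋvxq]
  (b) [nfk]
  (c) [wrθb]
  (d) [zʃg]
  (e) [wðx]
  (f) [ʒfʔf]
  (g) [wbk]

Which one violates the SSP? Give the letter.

f

(a) sonority 5-4-3-1: well-formed.
(b) sonority 5-3-1: well-formed.
(c) sonority 8-7-3-2: well-formed.
(d) sonority 4-3-2: well-formed.
(e) sonority 8-4-3: well-formed.
(f) sonority 4-3-1-3: ill-formed.
(g) sonority 8-2-1: well-formed.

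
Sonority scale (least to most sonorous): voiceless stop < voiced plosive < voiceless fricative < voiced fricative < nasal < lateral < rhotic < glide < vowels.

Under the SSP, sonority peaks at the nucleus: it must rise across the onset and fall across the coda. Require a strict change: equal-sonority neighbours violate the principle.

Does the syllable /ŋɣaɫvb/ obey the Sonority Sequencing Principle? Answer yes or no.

no

Onset: /ŋ/ is a nasal (sonority 5), /ɣ/ is a voiced fricative (sonority 4); then the nucleus /a/ (sonority 9).
Onset profile 5-4-9 — does not strictly rise throughout.
Coda: /ɫ/ is a lateral (sonority 6), /v/ is a voiced fricative (sonority 4), /b/ is a voiced plosive (sonority 2).
Coda profile 9-6-4-2 — falls from the nucleus.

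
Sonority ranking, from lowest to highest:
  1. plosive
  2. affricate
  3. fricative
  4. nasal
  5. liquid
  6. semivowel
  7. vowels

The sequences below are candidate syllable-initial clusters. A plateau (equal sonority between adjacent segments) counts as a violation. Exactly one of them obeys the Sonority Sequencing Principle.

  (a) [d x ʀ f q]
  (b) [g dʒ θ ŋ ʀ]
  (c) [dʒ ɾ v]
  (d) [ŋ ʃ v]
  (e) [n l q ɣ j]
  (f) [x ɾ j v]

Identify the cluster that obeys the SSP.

(a) [d x ʀ f q]: profile 1-3-5-3-1 — violates.
(b) [g dʒ θ ŋ ʀ]: profile 1-2-3-4-5 — obeys.
(c) [dʒ ɾ v]: profile 2-5-3 — violates.
(d) [ŋ ʃ v]: profile 4-3-3 — violates.
(e) [n l q ɣ j]: profile 4-5-1-3-6 — violates.
(f) [x ɾ j v]: profile 3-5-6-3 — violates.

b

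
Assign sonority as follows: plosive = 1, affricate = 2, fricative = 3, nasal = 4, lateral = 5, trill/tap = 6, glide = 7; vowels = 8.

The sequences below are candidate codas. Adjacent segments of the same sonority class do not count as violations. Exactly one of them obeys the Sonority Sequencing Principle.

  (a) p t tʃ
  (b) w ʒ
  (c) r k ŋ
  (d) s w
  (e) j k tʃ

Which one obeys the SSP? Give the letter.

(a) sonority 1-1-2: ill-formed.
(b) sonority 7-3: well-formed.
(c) sonority 6-1-4: ill-formed.
(d) sonority 3-7: ill-formed.
(e) sonority 7-1-2: ill-formed.

b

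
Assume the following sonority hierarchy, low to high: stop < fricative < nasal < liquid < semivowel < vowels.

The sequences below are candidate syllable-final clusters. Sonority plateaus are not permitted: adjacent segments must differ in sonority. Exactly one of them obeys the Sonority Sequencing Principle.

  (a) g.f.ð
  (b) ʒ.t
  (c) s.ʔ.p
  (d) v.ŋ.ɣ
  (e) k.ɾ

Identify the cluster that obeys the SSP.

b

(a) g.f.ð: profile 1-2-2 — violates.
(b) ʒ.t: profile 2-1 — obeys.
(c) s.ʔ.p: profile 2-1-1 — violates.
(d) v.ŋ.ɣ: profile 2-3-2 — violates.
(e) k.ɾ: profile 1-4 — violates.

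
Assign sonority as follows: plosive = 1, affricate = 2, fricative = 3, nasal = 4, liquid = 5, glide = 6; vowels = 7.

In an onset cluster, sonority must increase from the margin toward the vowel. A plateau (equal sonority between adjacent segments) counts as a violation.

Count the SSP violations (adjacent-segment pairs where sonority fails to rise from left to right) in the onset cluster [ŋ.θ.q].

/ŋ/: nasal = 4.
/θ/: fricative = 3.
/q/: plosive = 1.
/ŋ/→/θ/: 4→3 (does not rise) — violation.
/θ/→/q/: 3→1 (does not rise) — violation.

2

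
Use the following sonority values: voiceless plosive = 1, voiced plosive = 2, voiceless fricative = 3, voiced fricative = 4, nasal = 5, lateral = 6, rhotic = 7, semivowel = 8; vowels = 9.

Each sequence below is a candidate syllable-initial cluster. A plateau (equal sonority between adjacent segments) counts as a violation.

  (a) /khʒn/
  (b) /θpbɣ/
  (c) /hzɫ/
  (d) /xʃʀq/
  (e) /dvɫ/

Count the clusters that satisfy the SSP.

(a) /khʒn/: profile 1-3-4-5 — obeys.
(b) /θpbɣ/: profile 3-1-2-4 — violates.
(c) /hzɫ/: profile 3-4-6 — obeys.
(d) /xʃʀq/: profile 3-3-7-1 — violates.
(e) /dvɫ/: profile 2-4-6 — obeys.

3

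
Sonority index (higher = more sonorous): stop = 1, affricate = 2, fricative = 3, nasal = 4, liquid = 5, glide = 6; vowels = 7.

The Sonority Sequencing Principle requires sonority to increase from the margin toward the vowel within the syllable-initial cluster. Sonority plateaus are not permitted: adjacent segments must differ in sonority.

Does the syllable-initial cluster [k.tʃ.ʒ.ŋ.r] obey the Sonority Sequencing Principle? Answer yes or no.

yes

/k/: stop = 1.
/tʃ/: affricate = 2.
/ʒ/: fricative = 3.
/ŋ/: nasal = 4.
/r/: liquid = 5.
The profile 1-2-3-4-5 strictly rises, so the syllable-initial cluster satisfies the SSP.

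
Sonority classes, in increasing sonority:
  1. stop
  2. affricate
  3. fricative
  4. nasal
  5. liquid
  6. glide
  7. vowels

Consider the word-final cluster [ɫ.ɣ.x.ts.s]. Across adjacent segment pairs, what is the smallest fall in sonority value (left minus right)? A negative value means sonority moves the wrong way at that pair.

/ɫ/ — liquid, sonority 5.
/ɣ/ — fricative, sonority 3.
/x/ — fricative, sonority 3.
/ts/ — affricate, sonority 2.
/s/ — fricative, sonority 3.
/ɫ/→/ɣ/: change +2.
/ɣ/→/x/: change +0.
/x/→/ts/: change +1.
/ts/→/s/: change -1.
Minimum = -1.

-1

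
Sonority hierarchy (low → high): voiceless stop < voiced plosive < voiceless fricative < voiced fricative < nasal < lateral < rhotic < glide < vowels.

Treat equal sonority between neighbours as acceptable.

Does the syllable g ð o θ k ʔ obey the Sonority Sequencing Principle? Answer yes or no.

Onset: /g/ is a voiced plosive (sonority 2), /ð/ is a voiced fricative (sonority 4); then the nucleus /o/ (sonority 9).
Onset profile 2-4-9 — rises to the nucleus.
Coda: /θ/ is a voiceless fricative (sonority 3), /k/ is a voiceless stop (sonority 1), /ʔ/ is a voiceless stop (sonority 1).
Coda profile 9-3-1-1 — falls from the nucleus.

yes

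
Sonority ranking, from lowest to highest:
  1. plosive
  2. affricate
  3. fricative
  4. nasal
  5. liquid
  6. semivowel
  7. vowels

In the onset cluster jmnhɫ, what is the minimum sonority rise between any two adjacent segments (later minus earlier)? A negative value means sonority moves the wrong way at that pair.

/j/: semivowel = 6.
/m/: nasal = 4.
/n/: nasal = 4.
/h/: fricative = 3.
/ɫ/: liquid = 5.
/j/→/m/: change -2.
/m/→/n/: change +0.
/n/→/h/: change -1.
/h/→/ɫ/: change +2.
Minimum = -2.

-2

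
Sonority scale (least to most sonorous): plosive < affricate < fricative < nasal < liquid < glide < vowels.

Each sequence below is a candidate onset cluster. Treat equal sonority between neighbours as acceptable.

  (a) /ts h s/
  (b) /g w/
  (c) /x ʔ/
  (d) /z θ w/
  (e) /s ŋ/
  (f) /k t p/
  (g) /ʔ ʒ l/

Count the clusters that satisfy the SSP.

(a) 2-3-3 → obeys
(b) 1-6 → obeys
(c) 3-1 → violates
(d) 3-3-6 → obeys
(e) 3-4 → obeys
(f) 1-1-1 → obeys
(g) 1-3-5 → obeys

6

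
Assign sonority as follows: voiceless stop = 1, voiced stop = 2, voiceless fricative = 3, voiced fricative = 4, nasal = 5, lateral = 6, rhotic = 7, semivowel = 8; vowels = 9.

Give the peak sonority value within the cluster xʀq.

/x/: voiceless fricative = 3.
/ʀ/: rhotic = 7.
/q/: voiceless stop = 1.
The maximum is 7.

7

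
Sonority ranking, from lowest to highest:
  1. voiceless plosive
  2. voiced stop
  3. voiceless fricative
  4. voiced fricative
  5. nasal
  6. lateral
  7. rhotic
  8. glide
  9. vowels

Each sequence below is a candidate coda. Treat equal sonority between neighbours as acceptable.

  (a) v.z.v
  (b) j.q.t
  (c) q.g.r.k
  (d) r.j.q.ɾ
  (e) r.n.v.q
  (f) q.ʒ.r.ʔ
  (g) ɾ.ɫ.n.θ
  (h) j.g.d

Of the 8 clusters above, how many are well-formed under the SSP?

5

(a) 4-4-4 → obeys
(b) 8-1-1 → obeys
(c) 1-2-7-1 → violates
(d) 7-8-1-7 → violates
(e) 7-5-4-1 → obeys
(f) 1-4-7-1 → violates
(g) 7-6-5-3 → obeys
(h) 8-2-2 → obeys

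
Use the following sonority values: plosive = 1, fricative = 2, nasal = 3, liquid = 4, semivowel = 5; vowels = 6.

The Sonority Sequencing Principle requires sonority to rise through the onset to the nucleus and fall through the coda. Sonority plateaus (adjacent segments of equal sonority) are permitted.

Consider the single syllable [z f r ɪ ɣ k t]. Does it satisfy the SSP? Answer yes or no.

yes

Onset: /z/ is a fricative (sonority 2), /f/ is a fricative (sonority 2), /r/ is a liquid (sonority 4); then the nucleus /ɪ/ (sonority 6).
Onset profile 2-2-4-6 — rises to the nucleus.
Coda: /ɣ/ is a fricative (sonority 2), /k/ is a plosive (sonority 1), /t/ is a plosive (sonority 1).
Coda profile 6-2-1-1 — falls from the nucleus.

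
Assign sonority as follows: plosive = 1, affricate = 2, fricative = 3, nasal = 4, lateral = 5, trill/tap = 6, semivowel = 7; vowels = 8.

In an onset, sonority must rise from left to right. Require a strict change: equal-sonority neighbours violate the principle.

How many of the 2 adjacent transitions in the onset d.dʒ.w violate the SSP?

0

/d/ — plosive, sonority 1.
/dʒ/ — affricate, sonority 2.
/w/ — semivowel, sonority 7.
/d/→/dʒ/: 1→2 (rises) — ok.
/dʒ/→/w/: 2→7 (rises) — ok.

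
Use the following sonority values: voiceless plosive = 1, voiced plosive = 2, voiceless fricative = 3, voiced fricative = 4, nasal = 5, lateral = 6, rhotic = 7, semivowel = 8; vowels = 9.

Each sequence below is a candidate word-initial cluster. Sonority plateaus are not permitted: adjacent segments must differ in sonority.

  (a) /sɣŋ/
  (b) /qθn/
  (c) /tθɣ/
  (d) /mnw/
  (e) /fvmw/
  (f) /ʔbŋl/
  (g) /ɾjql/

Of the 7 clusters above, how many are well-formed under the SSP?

5

(a) sonority 3-4-5: well-formed.
(b) sonority 1-3-5: well-formed.
(c) sonority 1-3-4: well-formed.
(d) sonority 5-5-8: ill-formed.
(e) sonority 3-4-5-8: well-formed.
(f) sonority 1-2-5-6: well-formed.
(g) sonority 7-8-1-6: ill-formed.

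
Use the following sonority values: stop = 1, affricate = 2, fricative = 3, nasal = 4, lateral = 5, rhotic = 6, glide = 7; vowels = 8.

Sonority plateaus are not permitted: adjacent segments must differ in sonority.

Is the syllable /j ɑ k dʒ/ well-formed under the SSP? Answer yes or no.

Onset: /j/ is a glide (sonority 7); then the nucleus /ɑ/ (sonority 8).
Onset profile 7-8 — rises to the nucleus.
Coda: /k/ is a stop (sonority 1), /dʒ/ is an affricate (sonority 2).
Coda profile 8-1-2 — does not strictly fall throughout.

no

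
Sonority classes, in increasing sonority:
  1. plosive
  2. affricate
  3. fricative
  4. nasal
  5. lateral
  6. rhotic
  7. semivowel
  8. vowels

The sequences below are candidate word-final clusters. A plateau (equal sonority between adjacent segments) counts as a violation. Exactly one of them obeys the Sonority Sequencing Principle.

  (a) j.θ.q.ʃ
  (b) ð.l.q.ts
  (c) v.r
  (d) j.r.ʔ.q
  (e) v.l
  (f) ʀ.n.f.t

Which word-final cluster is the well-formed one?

(a) j.θ.q.ʃ: profile 7-3-1-3 — violates.
(b) ð.l.q.ts: profile 3-5-1-2 — violates.
(c) v.r: profile 3-6 — violates.
(d) j.r.ʔ.q: profile 7-6-1-1 — violates.
(e) v.l: profile 3-5 — violates.
(f) ʀ.n.f.t: profile 6-4-3-1 — obeys.

f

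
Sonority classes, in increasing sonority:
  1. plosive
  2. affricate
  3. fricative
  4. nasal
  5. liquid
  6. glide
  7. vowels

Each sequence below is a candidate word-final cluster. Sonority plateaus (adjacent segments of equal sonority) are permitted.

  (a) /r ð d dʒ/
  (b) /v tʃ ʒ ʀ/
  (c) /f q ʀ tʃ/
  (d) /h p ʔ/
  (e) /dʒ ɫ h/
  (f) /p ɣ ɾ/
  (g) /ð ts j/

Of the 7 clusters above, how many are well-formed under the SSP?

1

(a) 5-3-1-2 → violates
(b) 3-2-3-5 → violates
(c) 3-1-5-2 → violates
(d) 3-1-1 → obeys
(e) 2-5-3 → violates
(f) 1-3-5 → violates
(g) 3-2-6 → violates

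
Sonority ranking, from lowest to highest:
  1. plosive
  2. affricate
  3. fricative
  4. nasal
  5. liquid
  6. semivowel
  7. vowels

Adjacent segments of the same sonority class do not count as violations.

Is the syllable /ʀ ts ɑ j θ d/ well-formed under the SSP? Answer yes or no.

no

Onset: /ʀ/ is a liquid (sonority 5), /ts/ is an affricate (sonority 2); then the nucleus /ɑ/ (sonority 7).
Onset profile 5-2-7 — does not rise throughout.
Coda: /j/ is a semivowel (sonority 6), /θ/ is a fricative (sonority 3), /d/ is a plosive (sonority 1).
Coda profile 7-6-3-1 — falls from the nucleus.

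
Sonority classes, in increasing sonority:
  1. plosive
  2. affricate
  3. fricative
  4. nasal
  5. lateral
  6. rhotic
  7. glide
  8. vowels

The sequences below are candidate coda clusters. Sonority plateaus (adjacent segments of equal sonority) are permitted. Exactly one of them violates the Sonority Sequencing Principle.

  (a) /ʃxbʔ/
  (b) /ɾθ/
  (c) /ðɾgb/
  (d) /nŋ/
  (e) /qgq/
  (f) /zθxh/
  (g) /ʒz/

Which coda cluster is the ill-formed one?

(a) 3-3-1-1 → obeys
(b) 6-3 → obeys
(c) 3-6-1-1 → violates
(d) 4-4 → obeys
(e) 1-1-1 → obeys
(f) 3-3-3-3 → obeys
(g) 3-3 → obeys

c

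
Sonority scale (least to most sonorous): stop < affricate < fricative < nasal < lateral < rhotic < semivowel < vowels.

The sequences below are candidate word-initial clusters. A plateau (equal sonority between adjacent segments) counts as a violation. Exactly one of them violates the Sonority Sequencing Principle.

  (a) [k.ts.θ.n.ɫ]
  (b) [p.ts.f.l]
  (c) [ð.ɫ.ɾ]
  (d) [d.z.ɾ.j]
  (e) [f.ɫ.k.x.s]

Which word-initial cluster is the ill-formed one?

(a) [k.ts.θ.n.ɫ]: profile 1-2-3-4-5 — obeys.
(b) [p.ts.f.l]: profile 1-2-3-5 — obeys.
(c) [ð.ɫ.ɾ]: profile 3-5-6 — obeys.
(d) [d.z.ɾ.j]: profile 1-3-6-7 — obeys.
(e) [f.ɫ.k.x.s]: profile 3-5-1-3-3 — violates.

e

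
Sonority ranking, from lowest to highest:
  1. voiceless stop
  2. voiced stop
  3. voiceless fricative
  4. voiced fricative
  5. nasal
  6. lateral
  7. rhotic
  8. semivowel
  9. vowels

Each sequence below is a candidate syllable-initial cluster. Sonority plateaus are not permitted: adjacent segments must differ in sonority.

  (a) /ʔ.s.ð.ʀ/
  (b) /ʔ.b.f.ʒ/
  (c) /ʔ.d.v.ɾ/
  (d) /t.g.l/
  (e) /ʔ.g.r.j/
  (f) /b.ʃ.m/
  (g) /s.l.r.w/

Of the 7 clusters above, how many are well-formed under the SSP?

7

(a) 1-3-4-7 → obeys
(b) 1-2-3-4 → obeys
(c) 1-2-4-7 → obeys
(d) 1-2-6 → obeys
(e) 1-2-7-8 → obeys
(f) 2-3-5 → obeys
(g) 3-6-7-8 → obeys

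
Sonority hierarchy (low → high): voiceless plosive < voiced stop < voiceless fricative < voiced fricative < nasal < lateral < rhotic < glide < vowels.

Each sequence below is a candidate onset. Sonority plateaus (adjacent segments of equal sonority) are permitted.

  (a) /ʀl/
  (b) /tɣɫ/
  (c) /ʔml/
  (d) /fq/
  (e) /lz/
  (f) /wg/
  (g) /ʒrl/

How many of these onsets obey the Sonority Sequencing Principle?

(a) sonority 7-6: ill-formed.
(b) sonority 1-4-6: well-formed.
(c) sonority 1-5-6: well-formed.
(d) sonority 3-1: ill-formed.
(e) sonority 6-4: ill-formed.
(f) sonority 8-2: ill-formed.
(g) sonority 4-7-6: ill-formed.

2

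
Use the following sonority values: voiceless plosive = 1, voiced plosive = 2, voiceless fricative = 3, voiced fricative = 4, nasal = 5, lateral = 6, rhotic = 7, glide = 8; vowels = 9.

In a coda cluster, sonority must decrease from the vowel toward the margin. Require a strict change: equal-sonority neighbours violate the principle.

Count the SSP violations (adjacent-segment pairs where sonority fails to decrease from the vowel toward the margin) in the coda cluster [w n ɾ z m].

/w/ is a glide (sonority 8).
/n/ is a nasal (sonority 5).
/ɾ/ is a rhotic (sonority 7).
/z/ is a voiced fricative (sonority 4).
/m/ is a nasal (sonority 5).
/w/→/n/: 8→5 (falls) — ok.
/n/→/ɾ/: 5→7 (does not fall) — violation.
/ɾ/→/z/: 7→4 (falls) — ok.
/z/→/m/: 4→5 (does not fall) — violation.

2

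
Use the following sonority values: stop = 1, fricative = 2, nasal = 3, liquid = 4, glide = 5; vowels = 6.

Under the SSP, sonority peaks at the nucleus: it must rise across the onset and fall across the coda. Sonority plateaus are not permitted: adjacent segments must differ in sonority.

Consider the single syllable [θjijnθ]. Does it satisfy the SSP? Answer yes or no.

Onset: /θ/ is a fricative (sonority 2), /j/ is a glide (sonority 5); then the nucleus /i/ (sonority 6).
Onset profile 2-5-6 — rises to the nucleus.
Coda: /j/ is a glide (sonority 5), /n/ is a nasal (sonority 3), /θ/ is a fricative (sonority 2).
Coda profile 6-5-3-2 — falls from the nucleus.

yes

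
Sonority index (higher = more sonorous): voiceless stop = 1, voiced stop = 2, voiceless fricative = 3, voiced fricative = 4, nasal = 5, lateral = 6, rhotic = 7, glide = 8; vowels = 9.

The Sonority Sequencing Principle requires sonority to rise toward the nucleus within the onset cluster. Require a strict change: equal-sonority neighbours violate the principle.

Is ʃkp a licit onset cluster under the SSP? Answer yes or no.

/ʃ/ is a voiceless fricative (sonority 3).
/k/ is a voiceless stop (sonority 1).
/p/ is a voiceless stop (sonority 1).
The profile is 3-1-1. Between /ʃ/ (3) and /k/ (1) sonority does not rise, so the cluster violates the SSP.

no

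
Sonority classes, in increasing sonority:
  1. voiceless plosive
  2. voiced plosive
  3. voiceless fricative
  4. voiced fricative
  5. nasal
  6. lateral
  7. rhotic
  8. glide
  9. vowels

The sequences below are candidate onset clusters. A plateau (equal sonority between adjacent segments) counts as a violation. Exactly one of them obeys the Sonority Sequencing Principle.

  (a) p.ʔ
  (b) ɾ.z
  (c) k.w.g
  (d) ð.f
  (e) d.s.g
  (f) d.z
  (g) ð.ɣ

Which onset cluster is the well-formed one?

(a) p.ʔ: profile 1-1 — violates.
(b) ɾ.z: profile 7-4 — violates.
(c) k.w.g: profile 1-8-2 — violates.
(d) ð.f: profile 4-3 — violates.
(e) d.s.g: profile 2-3-2 — violates.
(f) d.z: profile 2-4 — obeys.
(g) ð.ɣ: profile 4-4 — violates.

f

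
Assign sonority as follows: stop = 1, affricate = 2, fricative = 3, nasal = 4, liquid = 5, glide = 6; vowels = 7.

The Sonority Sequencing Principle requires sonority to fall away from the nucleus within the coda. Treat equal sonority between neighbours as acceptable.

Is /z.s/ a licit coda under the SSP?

yes

/z/: fricative = 3.
/s/: fricative = 3.
The profile 3-3 is non-increasing (plateaus allowed), so the coda satisfies the SSP.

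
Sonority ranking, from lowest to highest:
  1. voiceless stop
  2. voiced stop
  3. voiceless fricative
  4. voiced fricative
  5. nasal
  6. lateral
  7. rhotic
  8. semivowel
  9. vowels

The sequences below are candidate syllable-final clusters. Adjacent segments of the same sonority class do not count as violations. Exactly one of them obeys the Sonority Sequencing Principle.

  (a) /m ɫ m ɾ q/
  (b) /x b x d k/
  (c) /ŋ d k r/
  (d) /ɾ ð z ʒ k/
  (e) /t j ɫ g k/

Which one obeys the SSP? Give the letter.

d

(a) sonority 5-6-5-7-1: ill-formed.
(b) sonority 3-2-3-2-1: ill-formed.
(c) sonority 5-2-1-7: ill-formed.
(d) sonority 7-4-4-4-1: well-formed.
(e) sonority 1-8-6-2-1: ill-formed.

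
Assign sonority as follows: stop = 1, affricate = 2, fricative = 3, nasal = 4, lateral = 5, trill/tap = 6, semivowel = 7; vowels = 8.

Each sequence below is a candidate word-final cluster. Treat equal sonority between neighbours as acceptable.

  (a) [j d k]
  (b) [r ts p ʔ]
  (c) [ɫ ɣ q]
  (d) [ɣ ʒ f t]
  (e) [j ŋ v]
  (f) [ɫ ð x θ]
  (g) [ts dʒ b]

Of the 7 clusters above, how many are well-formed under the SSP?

7

(a) sonority 7-1-1: well-formed.
(b) sonority 6-2-1-1: well-formed.
(c) sonority 5-3-1: well-formed.
(d) sonority 3-3-3-1: well-formed.
(e) sonority 7-4-3: well-formed.
(f) sonority 5-3-3-3: well-formed.
(g) sonority 2-2-1: well-formed.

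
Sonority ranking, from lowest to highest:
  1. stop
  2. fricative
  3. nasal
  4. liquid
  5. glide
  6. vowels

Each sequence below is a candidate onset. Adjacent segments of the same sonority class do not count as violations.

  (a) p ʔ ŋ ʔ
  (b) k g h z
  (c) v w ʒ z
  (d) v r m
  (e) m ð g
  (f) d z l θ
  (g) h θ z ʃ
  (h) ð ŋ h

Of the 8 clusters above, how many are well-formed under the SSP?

(a) p ʔ ŋ ʔ: profile 1-1-3-1 — violates.
(b) k g h z: profile 1-1-2-2 — obeys.
(c) v w ʒ z: profile 2-5-2-2 — violates.
(d) v r m: profile 2-4-3 — violates.
(e) m ð g: profile 3-2-1 — violates.
(f) d z l θ: profile 1-2-4-2 — violates.
(g) h θ z ʃ: profile 2-2-2-2 — obeys.
(h) ð ŋ h: profile 2-3-2 — violates.

2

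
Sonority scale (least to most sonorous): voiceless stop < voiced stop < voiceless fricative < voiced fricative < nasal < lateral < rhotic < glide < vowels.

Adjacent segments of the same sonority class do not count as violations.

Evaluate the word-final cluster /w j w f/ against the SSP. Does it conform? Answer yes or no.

yes

/w/: glide = 8.
/j/: glide = 8.
/w/: glide = 8.
/f/: voiceless fricative = 3.
The profile 8-8-8-3 is non-increasing (plateaus allowed), so the word-final cluster satisfies the SSP.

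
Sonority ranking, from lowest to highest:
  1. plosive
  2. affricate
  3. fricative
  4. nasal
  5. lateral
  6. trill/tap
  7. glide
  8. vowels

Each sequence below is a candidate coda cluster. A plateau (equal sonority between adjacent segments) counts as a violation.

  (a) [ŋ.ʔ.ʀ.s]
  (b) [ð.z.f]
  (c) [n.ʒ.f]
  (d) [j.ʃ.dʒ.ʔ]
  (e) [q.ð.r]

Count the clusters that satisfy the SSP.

1

(a) 4-1-6-3 → violates
(b) 3-3-3 → violates
(c) 4-3-3 → violates
(d) 7-3-2-1 → obeys
(e) 1-3-6 → violates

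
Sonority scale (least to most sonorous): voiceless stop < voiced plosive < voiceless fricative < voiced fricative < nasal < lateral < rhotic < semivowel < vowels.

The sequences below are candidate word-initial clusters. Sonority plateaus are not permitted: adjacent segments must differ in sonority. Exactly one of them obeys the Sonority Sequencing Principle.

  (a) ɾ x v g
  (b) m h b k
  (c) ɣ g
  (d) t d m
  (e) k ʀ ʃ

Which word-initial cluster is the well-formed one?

(a) 7-3-4-2 → violates
(b) 5-3-2-1 → violates
(c) 4-2 → violates
(d) 1-2-5 → obeys
(e) 1-7-3 → violates

d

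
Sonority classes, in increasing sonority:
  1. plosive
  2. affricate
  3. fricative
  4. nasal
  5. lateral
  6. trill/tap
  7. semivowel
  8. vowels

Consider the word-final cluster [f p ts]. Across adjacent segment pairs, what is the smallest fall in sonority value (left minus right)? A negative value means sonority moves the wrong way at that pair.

-1

/f/: fricative = 3.
/p/: plosive = 1.
/ts/: affricate = 2.
/f/→/p/: change +2.
/p/→/ts/: change -1.
Minimum = -1.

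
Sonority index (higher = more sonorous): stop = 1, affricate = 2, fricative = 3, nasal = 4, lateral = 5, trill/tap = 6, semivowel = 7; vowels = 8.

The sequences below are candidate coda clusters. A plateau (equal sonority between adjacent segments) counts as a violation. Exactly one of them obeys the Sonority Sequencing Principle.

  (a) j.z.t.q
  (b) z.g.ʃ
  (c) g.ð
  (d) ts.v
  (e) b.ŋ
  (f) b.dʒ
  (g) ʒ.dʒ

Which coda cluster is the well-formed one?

g

(a) sonority 7-3-1-1: ill-formed.
(b) sonority 3-1-3: ill-formed.
(c) sonority 1-3: ill-formed.
(d) sonority 2-3: ill-formed.
(e) sonority 1-4: ill-formed.
(f) sonority 1-2: ill-formed.
(g) sonority 3-2: well-formed.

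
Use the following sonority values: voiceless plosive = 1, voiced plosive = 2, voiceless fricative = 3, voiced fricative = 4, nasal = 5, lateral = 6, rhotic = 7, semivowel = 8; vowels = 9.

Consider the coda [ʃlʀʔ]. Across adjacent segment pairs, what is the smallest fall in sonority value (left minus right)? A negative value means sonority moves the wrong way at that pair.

-3

/ʃ/ is a voiceless fricative (sonority 3).
/l/ is a lateral (sonority 6).
/ʀ/ is a rhotic (sonority 7).
/ʔ/ is a voiceless plosive (sonority 1).
/ʃ/→/l/: change -3.
/l/→/ʀ/: change -1.
/ʀ/→/ʔ/: change +6.
Minimum = -3.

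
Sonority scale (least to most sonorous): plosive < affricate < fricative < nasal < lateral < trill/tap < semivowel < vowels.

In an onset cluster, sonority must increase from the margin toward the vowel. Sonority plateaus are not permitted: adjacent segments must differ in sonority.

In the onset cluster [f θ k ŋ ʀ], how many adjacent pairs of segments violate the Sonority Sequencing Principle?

2

/f/ is a fricative (sonority 3).
/θ/ is a fricative (sonority 3).
/k/ is a plosive (sonority 1).
/ŋ/ is a nasal (sonority 4).
/ʀ/ is a trill/tap (sonority 6).
/f/→/θ/: 3→3 (plateau) — violation.
/θ/→/k/: 3→1 (does not rise) — violation.
/k/→/ŋ/: 1→4 (rises) — ok.
/ŋ/→/ʀ/: 4→6 (rises) — ok.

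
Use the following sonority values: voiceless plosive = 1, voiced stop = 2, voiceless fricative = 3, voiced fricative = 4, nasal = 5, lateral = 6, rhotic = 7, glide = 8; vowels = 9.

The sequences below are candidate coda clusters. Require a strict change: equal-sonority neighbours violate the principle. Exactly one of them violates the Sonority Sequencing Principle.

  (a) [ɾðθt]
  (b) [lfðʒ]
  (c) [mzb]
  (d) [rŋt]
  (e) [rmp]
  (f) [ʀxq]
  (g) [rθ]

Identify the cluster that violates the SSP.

(a) 7-4-3-1 → obeys
(b) 6-3-4-4 → violates
(c) 5-4-2 → obeys
(d) 7-5-1 → obeys
(e) 7-5-1 → obeys
(f) 7-3-1 → obeys
(g) 7-3 → obeys

b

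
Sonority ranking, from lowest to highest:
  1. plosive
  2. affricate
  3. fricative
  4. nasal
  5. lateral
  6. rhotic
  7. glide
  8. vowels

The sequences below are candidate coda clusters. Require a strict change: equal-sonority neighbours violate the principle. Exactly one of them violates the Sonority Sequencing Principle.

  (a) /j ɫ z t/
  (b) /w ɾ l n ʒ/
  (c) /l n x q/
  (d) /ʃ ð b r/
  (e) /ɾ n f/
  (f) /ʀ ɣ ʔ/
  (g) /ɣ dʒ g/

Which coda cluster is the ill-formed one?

d

(a) /j ɫ z t/: profile 7-5-3-1 — obeys.
(b) /w ɾ l n ʒ/: profile 7-6-5-4-3 — obeys.
(c) /l n x q/: profile 5-4-3-1 — obeys.
(d) /ʃ ð b r/: profile 3-3-1-6 — violates.
(e) /ɾ n f/: profile 6-4-3 — obeys.
(f) /ʀ ɣ ʔ/: profile 6-3-1 — obeys.
(g) /ɣ dʒ g/: profile 3-2-1 — obeys.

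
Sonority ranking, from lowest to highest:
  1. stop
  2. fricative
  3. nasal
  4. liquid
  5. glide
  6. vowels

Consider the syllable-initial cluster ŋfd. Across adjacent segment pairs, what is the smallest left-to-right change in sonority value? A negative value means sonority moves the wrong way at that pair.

/ŋ/: nasal = 3.
/f/: fricative = 2.
/d/: stop = 1.
/ŋ/→/f/: change -1.
/f/→/d/: change -1.
Minimum = -1.

-1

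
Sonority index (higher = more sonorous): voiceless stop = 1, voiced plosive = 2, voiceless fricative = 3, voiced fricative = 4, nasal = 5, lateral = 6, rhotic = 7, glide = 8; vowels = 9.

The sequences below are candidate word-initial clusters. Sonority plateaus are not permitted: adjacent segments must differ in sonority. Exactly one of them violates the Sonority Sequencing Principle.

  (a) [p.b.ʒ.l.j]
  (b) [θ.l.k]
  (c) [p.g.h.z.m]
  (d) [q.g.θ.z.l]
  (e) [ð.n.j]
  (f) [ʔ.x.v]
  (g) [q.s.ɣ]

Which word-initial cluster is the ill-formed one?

b

(a) sonority 1-2-4-6-8: well-formed.
(b) sonority 3-6-1: ill-formed.
(c) sonority 1-2-3-4-5: well-formed.
(d) sonority 1-2-3-4-6: well-formed.
(e) sonority 4-5-8: well-formed.
(f) sonority 1-3-4: well-formed.
(g) sonority 1-3-4: well-formed.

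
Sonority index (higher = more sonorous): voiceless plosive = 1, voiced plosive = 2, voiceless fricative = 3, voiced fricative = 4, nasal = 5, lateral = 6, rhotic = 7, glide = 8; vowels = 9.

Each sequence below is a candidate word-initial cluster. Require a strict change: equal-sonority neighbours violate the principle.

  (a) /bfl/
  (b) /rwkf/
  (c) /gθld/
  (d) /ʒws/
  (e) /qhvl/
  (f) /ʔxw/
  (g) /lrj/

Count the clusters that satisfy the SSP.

(a) /bfl/: profile 2-3-6 — obeys.
(b) /rwkf/: profile 7-8-1-3 — violates.
(c) /gθld/: profile 2-3-6-2 — violates.
(d) /ʒws/: profile 4-8-3 — violates.
(e) /qhvl/: profile 1-3-4-6 — obeys.
(f) /ʔxw/: profile 1-3-8 — obeys.
(g) /lrj/: profile 6-7-8 — obeys.

4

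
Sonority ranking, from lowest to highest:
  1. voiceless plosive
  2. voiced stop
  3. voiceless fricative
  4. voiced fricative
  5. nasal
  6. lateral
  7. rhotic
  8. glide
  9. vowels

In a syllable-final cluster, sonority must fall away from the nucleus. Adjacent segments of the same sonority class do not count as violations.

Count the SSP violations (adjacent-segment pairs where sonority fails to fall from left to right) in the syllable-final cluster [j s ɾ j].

2

/j/ — glide, sonority 8.
/s/ — voiceless fricative, sonority 3.
/ɾ/ — rhotic, sonority 7.
/j/ — glide, sonority 8.
/j/→/s/: 8→3 (falls) — ok.
/s/→/ɾ/: 3→7 (does not fall) — violation.
/ɾ/→/j/: 7→8 (does not fall) — violation.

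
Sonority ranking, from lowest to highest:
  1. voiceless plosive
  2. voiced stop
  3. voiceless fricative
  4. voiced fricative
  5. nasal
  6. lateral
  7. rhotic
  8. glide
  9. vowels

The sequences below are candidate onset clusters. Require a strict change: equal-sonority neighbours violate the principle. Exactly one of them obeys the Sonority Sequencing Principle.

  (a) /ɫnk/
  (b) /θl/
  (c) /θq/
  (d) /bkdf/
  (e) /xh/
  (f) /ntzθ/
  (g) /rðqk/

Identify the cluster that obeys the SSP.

(a) /ɫnk/: profile 6-5-1 — violates.
(b) /θl/: profile 3-6 — obeys.
(c) /θq/: profile 3-1 — violates.
(d) /bkdf/: profile 2-1-2-3 — violates.
(e) /xh/: profile 3-3 — violates.
(f) /ntzθ/: profile 5-1-4-3 — violates.
(g) /rðqk/: profile 7-4-1-1 — violates.

b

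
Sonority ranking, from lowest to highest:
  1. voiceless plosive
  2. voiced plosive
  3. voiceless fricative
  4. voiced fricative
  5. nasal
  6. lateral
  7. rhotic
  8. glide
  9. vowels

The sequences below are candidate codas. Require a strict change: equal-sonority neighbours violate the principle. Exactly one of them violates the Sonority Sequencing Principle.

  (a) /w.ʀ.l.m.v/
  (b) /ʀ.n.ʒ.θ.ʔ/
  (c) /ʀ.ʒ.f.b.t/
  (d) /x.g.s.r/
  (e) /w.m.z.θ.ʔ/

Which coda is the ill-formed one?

(a) sonority 8-7-6-5-4: well-formed.
(b) sonority 7-5-4-3-1: well-formed.
(c) sonority 7-4-3-2-1: well-formed.
(d) sonority 3-2-3-7: ill-formed.
(e) sonority 8-5-4-3-1: well-formed.

d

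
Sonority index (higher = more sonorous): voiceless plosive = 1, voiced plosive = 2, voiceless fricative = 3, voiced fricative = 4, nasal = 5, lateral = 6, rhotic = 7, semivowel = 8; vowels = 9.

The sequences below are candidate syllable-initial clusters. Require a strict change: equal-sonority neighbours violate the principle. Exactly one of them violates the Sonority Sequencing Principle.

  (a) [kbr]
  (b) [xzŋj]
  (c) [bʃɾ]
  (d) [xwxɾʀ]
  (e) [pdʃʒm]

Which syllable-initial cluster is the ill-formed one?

d

(a) 1-2-7 → obeys
(b) 3-4-5-8 → obeys
(c) 2-3-7 → obeys
(d) 3-8-3-7-7 → violates
(e) 1-2-3-4-5 → obeys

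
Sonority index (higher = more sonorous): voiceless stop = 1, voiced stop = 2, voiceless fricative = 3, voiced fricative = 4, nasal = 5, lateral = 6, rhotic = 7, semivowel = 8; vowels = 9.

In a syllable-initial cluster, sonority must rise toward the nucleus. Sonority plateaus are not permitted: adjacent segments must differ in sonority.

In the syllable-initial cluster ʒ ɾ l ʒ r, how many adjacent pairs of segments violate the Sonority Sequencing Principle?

/ʒ/ is a voiced fricative (sonority 4).
/ɾ/ is a rhotic (sonority 7).
/l/ is a lateral (sonority 6).
/ʒ/ is a voiced fricative (sonority 4).
/r/ is a rhotic (sonority 7).
/ʒ/→/ɾ/: 4→7 (rises) — ok.
/ɾ/→/l/: 7→6 (does not rise) — violation.
/l/→/ʒ/: 6→4 (does not rise) — violation.
/ʒ/→/r/: 4→7 (rises) — ok.

2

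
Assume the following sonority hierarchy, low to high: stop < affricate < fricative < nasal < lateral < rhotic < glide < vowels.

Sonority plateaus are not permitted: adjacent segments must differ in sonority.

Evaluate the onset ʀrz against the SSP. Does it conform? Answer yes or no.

/ʀ/ — rhotic, sonority 6.
/r/ — rhotic, sonority 6.
/z/ — fricative, sonority 3.
The profile is 6-6-3. Between /ʀ/ (6) and /r/ (6) sonority does not rise, so the cluster violates the SSP.

no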